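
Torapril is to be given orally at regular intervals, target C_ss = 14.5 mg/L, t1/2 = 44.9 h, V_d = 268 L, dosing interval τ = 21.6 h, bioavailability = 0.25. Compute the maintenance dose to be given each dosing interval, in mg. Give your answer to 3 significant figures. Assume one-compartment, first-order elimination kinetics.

5180 mg

k = ln2 / t½ = 0.693147 / 44.9 = 0.01544 h⁻¹
CL = k × Vd = 0.01544 × 268 = 4.138 L/h
At steady state, F × (Dose/τ) = Css × CL.
Dose = Css × CL × τ / F = 14.5 × 4.138 × 21.6 / 0.25 = 5184 mg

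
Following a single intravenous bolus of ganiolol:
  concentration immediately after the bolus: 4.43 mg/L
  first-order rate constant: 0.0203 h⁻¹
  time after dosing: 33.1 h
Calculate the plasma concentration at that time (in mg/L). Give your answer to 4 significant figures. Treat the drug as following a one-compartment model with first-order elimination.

2.262 mg/L

C = C₀ · e^(−k·t) = 4.430 × e^(−0.02030 × 33.1)
  = 4.430 × 0.5107 = 2.262 mg/L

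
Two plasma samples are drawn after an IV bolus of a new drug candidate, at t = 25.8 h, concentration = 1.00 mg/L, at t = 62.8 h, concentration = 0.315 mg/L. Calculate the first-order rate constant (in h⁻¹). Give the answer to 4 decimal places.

k = ln(C₁/C₂) / (t₂ − t₁) = ln(1.00/0.315) / (62.8 − 25.8)
  = 1.155 / 37.00 = 0.03122 h⁻¹

0.0312 h⁻¹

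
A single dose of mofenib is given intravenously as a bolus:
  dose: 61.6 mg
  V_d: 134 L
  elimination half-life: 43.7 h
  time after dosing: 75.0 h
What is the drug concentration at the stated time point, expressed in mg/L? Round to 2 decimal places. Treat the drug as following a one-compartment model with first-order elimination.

0.14 mg/L

C₀ = Dose / Vd = 61.60 / 134 = 0.4597 mg/L
k = ln2 / t½ = 0.693147 / 43.7 = 0.01586 h⁻¹
C = C₀ · e^(−k·t) = 0.4597 × e^(−0.01586 × 75.0)
  = 0.4597 × 0.3044 = 0.1399 mg/L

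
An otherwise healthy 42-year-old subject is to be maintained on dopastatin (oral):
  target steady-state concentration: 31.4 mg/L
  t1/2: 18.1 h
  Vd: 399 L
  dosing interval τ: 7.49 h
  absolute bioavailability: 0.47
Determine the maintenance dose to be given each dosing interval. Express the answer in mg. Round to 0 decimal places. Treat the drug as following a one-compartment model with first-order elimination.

7646 mg

k = ln2 / t½ = 0.693147 / 18.1 = 0.03830 h⁻¹
CL = k × Vd = 0.03830 × 399 = 15.28 L/h
At steady state, F × (Dose/τ) = Css × CL.
Dose = Css × CL × τ / F = 31.4 × 15.28 × 7.49 / 0.47 = 7646 mg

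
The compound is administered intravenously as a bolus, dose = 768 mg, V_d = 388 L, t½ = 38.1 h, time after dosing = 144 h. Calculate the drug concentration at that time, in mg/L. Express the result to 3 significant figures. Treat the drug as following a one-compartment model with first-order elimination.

C₀ = Dose / Vd = 768.0 / 388 = 1.979 mg/L
k = ln2 / t½ = 0.693147 / 38.1 = 0.01819 h⁻¹
C = C₀ · e^(−k·t) = 1.979 × e^(−0.01819 × 144)
  = 1.979 × 0.07285 = 0.1442 mg/L

0.144 mg/L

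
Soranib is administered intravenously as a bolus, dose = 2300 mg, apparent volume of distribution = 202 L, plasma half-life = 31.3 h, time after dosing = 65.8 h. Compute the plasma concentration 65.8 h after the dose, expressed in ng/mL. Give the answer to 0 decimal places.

2652 ng/mL

C₀ = Dose / Vd = 2300 / 202 = 11.39 mg/L
k = ln2 / t½ = 0.693147 / 31.3 = 0.02215 h⁻¹
C = C₀ · e^(−k·t) = 11.39 × e^(−0.02215 × 65.8)
  = 11.39 × 0.2328 = 2.652 mg/L
Convert: 2.652 mg/L × 1000 = 2652 ng/mL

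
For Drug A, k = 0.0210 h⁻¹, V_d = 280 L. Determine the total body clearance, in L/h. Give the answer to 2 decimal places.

5.88 L/h

CL = k × Vd = 0.0210 × 280 = 5.880 L/h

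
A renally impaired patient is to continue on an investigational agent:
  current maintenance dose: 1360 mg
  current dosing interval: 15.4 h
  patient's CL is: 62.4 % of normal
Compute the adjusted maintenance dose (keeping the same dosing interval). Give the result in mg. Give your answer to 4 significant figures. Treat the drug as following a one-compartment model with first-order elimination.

848.6 mg

To keep the same average steady-state level, dosing rate must scale with clearance.
CL ratio = 62.4 / 100 = 0.6240
New dose (same interval) = 1360 × 0.6240 = 848.6 mg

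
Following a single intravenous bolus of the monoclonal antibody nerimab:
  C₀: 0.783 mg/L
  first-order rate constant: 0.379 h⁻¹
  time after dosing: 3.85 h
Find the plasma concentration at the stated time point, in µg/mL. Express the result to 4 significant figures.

C = C₀ · e^(−k·t) = 0.7830 × e^(−0.3790 × 3.85)
  = 0.7830 × 0.2324 = 0.1820 mg/L
(0.1820 mg/L = 0.1820 µg/mL)

0.1820 µg/mL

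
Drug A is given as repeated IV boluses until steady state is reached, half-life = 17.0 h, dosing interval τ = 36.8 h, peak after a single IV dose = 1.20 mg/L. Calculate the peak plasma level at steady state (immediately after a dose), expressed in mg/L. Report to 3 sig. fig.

1.54 mg/L

k = ln2 / t½ = 0.693147 / 17.0 = 0.04077 h⁻¹
e^(−kτ) = e^(−0.04077 × 36.8) = 0.2231
Accumulation ratio R = 1 / (1 − e^(−kτ)) = 1 / (1 − 0.2231) = 1.287
Steady-state peak = C₀ × R = 1.20 × 1.287 = 1.544 mg/L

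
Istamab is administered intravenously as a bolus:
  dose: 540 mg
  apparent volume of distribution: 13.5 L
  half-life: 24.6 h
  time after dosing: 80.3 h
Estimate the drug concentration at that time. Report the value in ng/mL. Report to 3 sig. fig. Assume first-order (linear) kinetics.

4160 ng/mL

C₀ = Dose / Vd = 540.0 / 13.5 = 40.00 mg/L
k = ln2 / t½ = 0.693147 / 24.6 = 0.02818 h⁻¹
C = C₀ · e^(−k·t) = 40.00 × e^(−0.02818 × 80.3)
  = 40.00 × 0.1041 = 4.164 mg/L
Convert: 4.164 mg/L × 1000 = 4164 ng/mL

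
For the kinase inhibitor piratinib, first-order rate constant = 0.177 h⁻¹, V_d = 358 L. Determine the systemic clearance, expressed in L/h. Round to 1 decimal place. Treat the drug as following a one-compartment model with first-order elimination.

63.4 L/h

CL = k × Vd = 0.177 × 358 = 63.37 L/h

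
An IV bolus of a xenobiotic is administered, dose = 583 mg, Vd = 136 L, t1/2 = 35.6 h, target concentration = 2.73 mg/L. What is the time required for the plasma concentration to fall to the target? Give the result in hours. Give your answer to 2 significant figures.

C₀ = Dose / Vd = 583.0 / 136 = 4.287 mg/L
k = ln2 / t½ = 0.693147 / 35.6 = 0.01947 h⁻¹
t = ln(C₀ / C) / k = ln(4.287 / 2.73) / 0.01947
  = ln(1.570) / 0.01947 = 0.4511 / 0.01947 = 23.17 h

23 h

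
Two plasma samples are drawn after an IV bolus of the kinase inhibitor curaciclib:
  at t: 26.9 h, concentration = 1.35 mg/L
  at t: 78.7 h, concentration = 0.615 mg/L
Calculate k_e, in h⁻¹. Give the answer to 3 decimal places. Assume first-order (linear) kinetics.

0.015 h⁻¹

k = ln(C₁/C₂) / (t₂ − t₁) = ln(1.35/0.615) / (78.7 − 26.9)
  = 0.7862 / 51.80 = 0.01518 h⁻¹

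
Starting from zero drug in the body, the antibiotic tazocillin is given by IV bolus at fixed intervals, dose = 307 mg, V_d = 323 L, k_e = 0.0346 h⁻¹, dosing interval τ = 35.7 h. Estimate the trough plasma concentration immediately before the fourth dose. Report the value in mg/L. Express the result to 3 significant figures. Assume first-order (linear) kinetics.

0.380 mg/L

C₀ per dose = Dose / Vd = 307 / 323 = 0.9505 mg/L
Fraction remaining after one interval: r = e^(−kτ) = e^(−0.03460 × 35.7) = 0.2908
Before dose 4, 3 doses have been given (aged 1τ, 2τ, 3τ).
C_trough = C₀ × (r + r² + … + r^3) = C₀ × r(1−r^3)/(1−r)
        = 0.9505 × 0.2908 × (1 − 0.02459) / (1 − 0.2908) = 0.3802 mg/L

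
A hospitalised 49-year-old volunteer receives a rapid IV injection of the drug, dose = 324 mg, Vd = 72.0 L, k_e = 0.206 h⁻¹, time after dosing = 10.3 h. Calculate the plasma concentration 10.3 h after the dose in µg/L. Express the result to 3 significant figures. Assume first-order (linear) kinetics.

539 µg/L

C₀ = Dose / Vd = 324.0 / 72.0 = 4.500 mg/L
C = C₀ · e^(−k·t) = 4.500 × e^(−0.2060 × 10.3)
  = 4.500 × 0.1198 = 0.5391 mg/L
Convert: 0.5391 mg/L × 1000 = 539.1 µg/L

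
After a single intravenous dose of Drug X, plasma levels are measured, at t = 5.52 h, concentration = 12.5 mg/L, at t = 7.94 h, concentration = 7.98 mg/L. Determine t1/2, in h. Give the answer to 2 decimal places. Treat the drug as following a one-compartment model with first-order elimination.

k = ln(C₁/C₂) / (t₂ − t₁) = ln(12.5/7.98) / (7.94 − 5.52)
  = 0.4488 / 2.420 = 0.1855 h⁻¹
t½ = ln2 / k = 0.693147 / 0.1855 = 3.737 h

3.74 h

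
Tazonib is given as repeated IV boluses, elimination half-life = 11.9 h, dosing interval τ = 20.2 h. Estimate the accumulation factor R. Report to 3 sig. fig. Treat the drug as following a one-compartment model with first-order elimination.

1.45

k = ln2 / t½ = 0.693147 / 11.9 = 0.05825 h⁻¹
e^(−kτ) = e^(−0.05825 × 20.2) = 0.3083
Accumulation ratio R = 1 / (1 − e^(−kτ)) = 1 / (1 − 0.3083) = 1.446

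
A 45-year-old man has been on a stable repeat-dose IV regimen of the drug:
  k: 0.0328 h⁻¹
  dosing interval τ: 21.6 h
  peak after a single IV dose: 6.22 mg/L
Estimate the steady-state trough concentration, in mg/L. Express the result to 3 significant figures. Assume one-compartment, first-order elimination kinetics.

e^(−kτ) = e^(−0.03280 × 21.6) = 0.4924
Accumulation ratio R = 1 / (1 − e^(−kτ)) = 1 / (1 − 0.4924) = 1.970
Steady-state trough = C₀ × R × e^(−kτ) = 6.22 × 1.970 × 0.4924 = 6.034 mg/L

6.03 mg/L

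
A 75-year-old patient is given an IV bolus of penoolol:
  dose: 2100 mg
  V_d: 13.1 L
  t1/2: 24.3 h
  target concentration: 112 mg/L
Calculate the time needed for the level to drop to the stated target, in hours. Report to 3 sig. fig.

C₀ = Dose / Vd = 2100 / 13.1 = 160.3 mg/L
k = ln2 / t½ = 0.693147 / 24.3 = 0.02852 h⁻¹
t = ln(C₀ / C) / k = ln(160.3 / 112) / 0.02852
  = ln(1.431) / 0.02852 = 0.3584 / 0.02852 = 12.57 h

12.6 h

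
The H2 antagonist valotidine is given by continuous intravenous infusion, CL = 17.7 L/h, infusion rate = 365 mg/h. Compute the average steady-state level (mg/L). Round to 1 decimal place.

20.6 mg/L

At steady state Css = R₀ / CL = 365 / 17.70 = 20.62 mg/L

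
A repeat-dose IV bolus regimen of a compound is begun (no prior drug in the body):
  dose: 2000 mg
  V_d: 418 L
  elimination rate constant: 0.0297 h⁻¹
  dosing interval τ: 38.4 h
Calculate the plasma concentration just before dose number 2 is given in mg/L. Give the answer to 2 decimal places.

1.53 mg/L

C₀ per dose = Dose / Vd = 2000 / 418 = 4.785 mg/L
Fraction remaining after one interval: r = e^(−kτ) = e^(−0.02970 × 38.4) = 0.3197
Before dose 2, 1 dose has been given (aged 1τ).
C_trough = C₀ × r = 4.785 × 0.3197 = 1.530 mg/L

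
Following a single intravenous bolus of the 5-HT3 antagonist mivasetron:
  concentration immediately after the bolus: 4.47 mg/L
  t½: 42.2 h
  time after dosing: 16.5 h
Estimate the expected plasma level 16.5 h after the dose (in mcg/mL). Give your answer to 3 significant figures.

3.41 mcg/mL

k = ln2 / t½ = 0.693147 / 42.2 = 0.01643 h⁻¹
C = C₀ · e^(−k·t) = 4.470 × e^(−0.01643 × 16.5)
  = 4.470 × 0.7625 = 3.408 mg/L
(3.408 mg/L = 3.408 mcg/mL)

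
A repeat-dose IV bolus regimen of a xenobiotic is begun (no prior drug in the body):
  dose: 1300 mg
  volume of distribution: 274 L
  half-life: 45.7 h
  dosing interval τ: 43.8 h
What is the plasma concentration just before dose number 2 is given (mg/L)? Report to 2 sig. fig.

2.4 mg/L

C₀ per dose = Dose / Vd = 1300 / 274 = 4.745 mg/L
k = ln2 / t½ = 0.693147 / 45.7 = 0.01517 h⁻¹
Fraction remaining after one interval: r = e^(−kτ) = e^(−0.01517 × 43.8) = 0.5146
Before dose 2, 1 dose has been given (aged 1τ).
C_trough = C₀ × r = 4.745 × 0.5146 = 2.442 mg/L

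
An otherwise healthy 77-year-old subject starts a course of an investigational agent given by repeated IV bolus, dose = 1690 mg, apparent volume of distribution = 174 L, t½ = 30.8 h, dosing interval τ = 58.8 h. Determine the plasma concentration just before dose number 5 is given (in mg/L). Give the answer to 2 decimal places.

C₀ per dose = Dose / Vd = 1690 / 174 = 9.713 mg/L
k = ln2 / t½ = 0.693147 / 30.8 = 0.02250 h⁻¹
Fraction remaining after one interval: r = e^(−kτ) = e^(−0.02250 × 58.8) = 0.2663
Before dose 5, 4 doses have been given (aged 1τ, 2τ, 3τ, 4τ).
C_trough = C₀ × (r + r² + … + r^4) = C₀ × r(1−r^4)/(1−r)
        = 9.713 × 0.2663 × (1 − 0.005029) / (1 − 0.2663) = 3.508 mg/L

3.51 mg/L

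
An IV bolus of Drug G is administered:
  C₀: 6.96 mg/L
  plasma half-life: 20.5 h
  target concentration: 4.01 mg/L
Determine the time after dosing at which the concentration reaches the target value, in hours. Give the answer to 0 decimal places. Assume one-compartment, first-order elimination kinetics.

16 h

k = ln2 / t½ = 0.693147 / 20.5 = 0.03381 h⁻¹
t = ln(C₀ / C) / k = ln(6.960 / 4.01) / 0.03381
  = ln(1.736) / 0.03381 = 0.5516 / 0.03381 = 16.31 h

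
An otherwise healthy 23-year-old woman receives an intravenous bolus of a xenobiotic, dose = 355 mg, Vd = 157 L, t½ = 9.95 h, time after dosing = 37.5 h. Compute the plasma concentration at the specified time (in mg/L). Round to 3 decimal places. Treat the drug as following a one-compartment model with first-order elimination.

0.166 mg/L

C₀ = Dose / Vd = 355.0 / 157 = 2.261 mg/L
k = ln2 / t½ = 0.693147 / 9.95 = 0.06966 h⁻¹
C = C₀ · e^(−k·t) = 2.261 × e^(−0.06966 × 37.5)
  = 2.261 × 0.07337 = 0.1659 mg/L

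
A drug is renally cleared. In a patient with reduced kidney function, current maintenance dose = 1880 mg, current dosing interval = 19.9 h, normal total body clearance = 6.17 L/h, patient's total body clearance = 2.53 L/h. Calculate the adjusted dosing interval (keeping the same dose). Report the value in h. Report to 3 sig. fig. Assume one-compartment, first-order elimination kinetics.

48.5 h

To keep the same average steady-state level, dosing rate must scale with clearance.
CL ratio = 2.53 / 6.17 = 0.4100
New interval (same dose) = 19.9 / 0.4100 = 48.54 h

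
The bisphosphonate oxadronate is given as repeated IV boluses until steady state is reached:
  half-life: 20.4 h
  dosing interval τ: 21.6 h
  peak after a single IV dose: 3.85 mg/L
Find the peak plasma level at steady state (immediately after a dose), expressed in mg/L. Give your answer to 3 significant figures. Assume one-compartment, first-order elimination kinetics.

k = ln2 / t½ = 0.693147 / 20.4 = 0.03398 h⁻¹
e^(−kτ) = e^(−0.03398 × 21.6) = 0.4800
Accumulation ratio R = 1 / (1 − e^(−kτ)) = 1 / (1 − 0.4800) = 1.923
Steady-state peak = C₀ × R = 3.85 × 1.923 = 7.404 mg/L

7.40 mg/L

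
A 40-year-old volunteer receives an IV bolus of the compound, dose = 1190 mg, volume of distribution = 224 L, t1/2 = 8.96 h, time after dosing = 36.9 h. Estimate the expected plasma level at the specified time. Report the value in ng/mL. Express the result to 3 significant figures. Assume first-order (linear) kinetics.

C₀ = Dose / Vd = 1190 / 224 = 5.313 mg/L
k = ln2 / t½ = 0.693147 / 8.96 = 0.07736 h⁻¹
C = C₀ · e^(−k·t) = 5.313 × e^(−0.07736 × 36.9)
  = 5.313 × 0.05758 = 0.3059 mg/L
Convert: 0.3059 mg/L × 1000 = 305.9 ng/mL

306 ng/mL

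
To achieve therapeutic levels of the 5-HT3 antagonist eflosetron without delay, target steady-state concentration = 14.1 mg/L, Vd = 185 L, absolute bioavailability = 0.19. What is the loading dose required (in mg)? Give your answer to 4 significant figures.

LD = Css × Vd / F = 14.1 × 185 / 0.19 = 13730 mg

13730 mg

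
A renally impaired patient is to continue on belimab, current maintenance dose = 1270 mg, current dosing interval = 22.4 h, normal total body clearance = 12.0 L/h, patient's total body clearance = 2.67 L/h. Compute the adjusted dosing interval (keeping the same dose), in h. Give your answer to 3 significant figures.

To keep the same average steady-state level, dosing rate must scale with clearance.
CL ratio = 2.67 / 12.0 = 0.2225
New interval (same dose) = 22.4 / 0.2225 = 100.7 h

101 h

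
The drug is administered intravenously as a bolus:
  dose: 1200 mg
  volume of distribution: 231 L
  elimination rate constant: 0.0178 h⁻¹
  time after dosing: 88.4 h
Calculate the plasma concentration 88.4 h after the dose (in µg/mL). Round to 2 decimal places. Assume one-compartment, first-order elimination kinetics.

1.08 µg/mL

C₀ = Dose / Vd = 1200 / 231 = 5.195 mg/L
C = C₀ · e^(−k·t) = 5.195 × e^(−0.01780 × 88.4)
  = 5.195 × 0.2073 = 1.077 mg/L
(1.077 mg/L = 1.077 µg/mL)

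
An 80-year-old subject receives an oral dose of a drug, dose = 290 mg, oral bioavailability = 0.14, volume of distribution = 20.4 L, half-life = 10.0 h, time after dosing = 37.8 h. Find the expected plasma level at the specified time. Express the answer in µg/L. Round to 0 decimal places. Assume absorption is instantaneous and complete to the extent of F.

Amount reaching circulation = F × Dose = 0.14 × 290.0 = 40.60 mg
C₀ = F·Dose / Vd = 40.60 / 20.4 = 1.990 mg/L
k = ln2 / t½ = 0.693147 / 10.0 = 0.06931 h⁻¹
C = C₀ · e^(−k·t) = 1.990 × e^(−0.06931 × 37.8)
  = 1.990 × 0.07281 = 0.1449 mg/L
Convert: 0.1449 mg/L × 1000 = 144.9 µg/L

145 µg/L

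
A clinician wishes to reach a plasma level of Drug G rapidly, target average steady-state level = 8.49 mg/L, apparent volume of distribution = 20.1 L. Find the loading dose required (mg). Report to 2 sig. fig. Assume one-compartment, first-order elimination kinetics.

170 mg

LD = Css × Vd = 8.49 × 20.1 = 170.6 mg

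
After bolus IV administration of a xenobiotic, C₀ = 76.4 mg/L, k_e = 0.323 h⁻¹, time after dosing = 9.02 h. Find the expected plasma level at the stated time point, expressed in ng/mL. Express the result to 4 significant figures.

4148 ng/mL

C = C₀ · e^(−k·t) = 76.40 × e^(−0.3230 × 9.02)
  = 76.40 × 0.05429 = 4.148 mg/L
Convert: 4.148 mg/L × 1000 = 4148 ng/mL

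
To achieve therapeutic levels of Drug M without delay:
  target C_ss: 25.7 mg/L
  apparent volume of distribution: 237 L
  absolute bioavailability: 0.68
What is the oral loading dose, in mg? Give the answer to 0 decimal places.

8957 mg

LD = Css × Vd / F = 25.7 × 237 / 0.68 = 8957 mg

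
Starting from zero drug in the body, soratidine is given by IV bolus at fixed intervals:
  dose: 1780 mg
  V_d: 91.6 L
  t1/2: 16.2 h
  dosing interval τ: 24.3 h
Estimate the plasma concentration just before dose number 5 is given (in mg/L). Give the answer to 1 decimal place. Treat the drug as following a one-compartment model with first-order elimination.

10.5 mg/L

C₀ per dose = Dose / Vd = 1780 / 91.6 = 19.43 mg/L
k = ln2 / t½ = 0.693147 / 16.2 = 0.04279 h⁻¹
Fraction remaining after one interval: r = e^(−kτ) = e^(−0.04279 × 24.3) = 0.3535
Before dose 5, 4 doses have been given (aged 1τ, 2τ, 3τ, 4τ).
C_trough = C₀ × (r + r² + … + r^4) = C₀ × r(1−r^4)/(1−r)
        = 19.43 × 0.3535 × (1 − 0.01562) / (1 − 0.3535) = 10.46 mg/L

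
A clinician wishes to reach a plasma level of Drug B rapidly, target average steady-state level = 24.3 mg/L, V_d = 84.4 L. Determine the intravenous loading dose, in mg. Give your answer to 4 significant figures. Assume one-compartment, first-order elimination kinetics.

2051 mg

LD = Css × Vd = 24.3 × 84.4 = 2051 mg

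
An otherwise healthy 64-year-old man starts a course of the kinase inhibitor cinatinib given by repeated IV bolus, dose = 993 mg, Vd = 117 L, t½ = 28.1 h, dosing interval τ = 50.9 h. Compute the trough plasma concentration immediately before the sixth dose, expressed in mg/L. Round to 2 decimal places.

3.38 mg/L

C₀ per dose = Dose / Vd = 993 / 117 = 8.487 mg/L
k = ln2 / t½ = 0.693147 / 28.1 = 0.02467 h⁻¹
Fraction remaining after one interval: r = e^(−kτ) = e^(−0.02467 × 50.9) = 0.2849
Before dose 6, 5 doses have been given (aged 1τ, 2τ, 3τ, 4τ, 5τ).
C_trough = C₀ × (r + r² + … + r^5) = C₀ × r(1−r^5)/(1−r)
        = 8.487 × 0.2849 × (1 − 0.001877) / (1 − 0.2849) = 3.375 mg/L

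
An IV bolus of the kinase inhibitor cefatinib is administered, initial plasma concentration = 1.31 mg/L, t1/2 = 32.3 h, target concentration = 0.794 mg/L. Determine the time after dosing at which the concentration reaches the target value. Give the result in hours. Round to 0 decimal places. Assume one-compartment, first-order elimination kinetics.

23 h

k = ln2 / t½ = 0.693147 / 32.3 = 0.02146 h⁻¹
t = ln(C₀ / C) / k = ln(1.310 / 0.794) / 0.02146
  = ln(1.650) / 0.02146 = 0.5008 / 0.02146 = 23.34 h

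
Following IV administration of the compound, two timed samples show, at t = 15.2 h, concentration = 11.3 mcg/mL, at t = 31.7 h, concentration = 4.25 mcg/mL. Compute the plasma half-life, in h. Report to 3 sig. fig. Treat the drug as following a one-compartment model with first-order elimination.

k = ln(C₁/C₂) / (t₂ − t₁) = ln(11.3/4.25) / (31.7 − 15.2)
  = 0.9779 / 16.50 = 0.05927 h⁻¹
t½ = ln2 / k = 0.693147 / 0.05927 = 11.69 h

11.7 h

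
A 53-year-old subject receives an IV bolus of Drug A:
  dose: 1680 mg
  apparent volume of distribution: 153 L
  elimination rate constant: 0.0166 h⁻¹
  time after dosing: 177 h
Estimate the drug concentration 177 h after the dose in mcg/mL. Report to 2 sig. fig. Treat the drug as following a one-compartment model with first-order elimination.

0.58 mcg/mL

C₀ = Dose / Vd = 1680 / 153 = 10.98 mg/L
C = C₀ · e^(−k·t) = 10.98 × e^(−0.01660 × 177)
  = 10.98 × 0.05296 = 0.5815 mg/L
(0.5815 mg/L = 0.5815 mcg/mL)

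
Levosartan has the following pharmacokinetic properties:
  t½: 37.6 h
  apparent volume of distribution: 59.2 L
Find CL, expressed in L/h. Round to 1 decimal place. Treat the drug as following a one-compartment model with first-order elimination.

1.1 L/h

k = ln2 / t½ = 0.693147 / 37.6 = 0.01843 h⁻¹
CL = k × Vd = 0.01843 × 59.2 = 1.091 L/h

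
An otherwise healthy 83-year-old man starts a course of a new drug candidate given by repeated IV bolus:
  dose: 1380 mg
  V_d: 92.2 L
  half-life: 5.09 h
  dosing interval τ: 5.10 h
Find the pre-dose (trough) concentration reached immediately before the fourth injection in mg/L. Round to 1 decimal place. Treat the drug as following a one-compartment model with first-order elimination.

13.1 mg/L

C₀ per dose = Dose / Vd = 1380 / 92.2 = 14.97 mg/L
k = ln2 / t½ = 0.693147 / 5.09 = 0.1362 h⁻¹
Fraction remaining after one interval: r = e^(−kτ) = e^(−0.1362 × 5.10) = 0.4993
Before dose 4, 3 doses have been given (aged 1τ, 2τ, 3τ).
C_trough = C₀ × (r + r² + … + r^3) = C₀ × r(1−r^3)/(1−r)
        = 14.97 × 0.4993 × (1 − 0.1245) / (1 − 0.4993) = 13.07 mg/L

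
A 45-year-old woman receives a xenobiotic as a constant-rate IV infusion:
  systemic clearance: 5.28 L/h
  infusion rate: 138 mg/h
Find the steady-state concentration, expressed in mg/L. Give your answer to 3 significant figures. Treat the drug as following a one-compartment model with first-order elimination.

26.1 mg/L

At steady state Css = R₀ / CL = 138 / 5.280 = 26.14 mg/L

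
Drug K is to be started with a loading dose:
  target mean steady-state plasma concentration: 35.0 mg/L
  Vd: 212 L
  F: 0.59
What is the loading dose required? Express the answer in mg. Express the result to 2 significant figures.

13000 mg

LD = Css × Vd / F = 35.0 × 212 / 0.59 = 12580 mg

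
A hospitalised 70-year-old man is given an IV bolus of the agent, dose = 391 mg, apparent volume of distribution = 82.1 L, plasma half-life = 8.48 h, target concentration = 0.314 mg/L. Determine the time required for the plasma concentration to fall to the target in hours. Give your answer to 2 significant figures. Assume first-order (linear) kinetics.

C₀ = Dose / Vd = 391.0 / 82.1 = 4.762 mg/L
k = ln2 / t½ = 0.693147 / 8.48 = 0.08174 h⁻¹
t = ln(C₀ / C) / k = ln(4.762 / 0.314) / 0.08174
  = ln(15.17) / 0.08174 = 2.719 / 0.08174 = 33.26 h

33 h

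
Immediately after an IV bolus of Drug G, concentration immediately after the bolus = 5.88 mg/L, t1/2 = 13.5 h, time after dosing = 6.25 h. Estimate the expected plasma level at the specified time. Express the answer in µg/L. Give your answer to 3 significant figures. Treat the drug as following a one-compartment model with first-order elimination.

k = ln2 / t½ = 0.693147 / 13.5 = 0.05134 h⁻¹
C = C₀ · e^(−k·t) = 5.880 × e^(−0.05134 × 6.25)
  = 5.880 × 0.7255 = 4.266 mg/L
Convert: 4.266 mg/L × 1000 = 4266 µg/L

4270 µg/L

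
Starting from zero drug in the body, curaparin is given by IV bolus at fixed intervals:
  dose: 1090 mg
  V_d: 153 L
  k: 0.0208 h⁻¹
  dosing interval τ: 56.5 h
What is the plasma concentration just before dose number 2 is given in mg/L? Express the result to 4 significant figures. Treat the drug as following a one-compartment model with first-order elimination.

2.200 mg/L

C₀ per dose = Dose / Vd = 1090 / 153 = 7.124 mg/L
Fraction remaining after one interval: r = e^(−kτ) = e^(−0.02080 × 56.5) = 0.3088
Before dose 2, 1 dose has been given (aged 1τ).
C_trough = C₀ × r = 7.124 × 0.3088 = 2.200 mg/L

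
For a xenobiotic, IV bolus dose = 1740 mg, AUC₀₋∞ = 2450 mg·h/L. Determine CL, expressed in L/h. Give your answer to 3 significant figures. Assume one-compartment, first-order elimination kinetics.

0.710 L/h

CL = Dose / AUC = 1740 / 2450 = 0.7102 L/h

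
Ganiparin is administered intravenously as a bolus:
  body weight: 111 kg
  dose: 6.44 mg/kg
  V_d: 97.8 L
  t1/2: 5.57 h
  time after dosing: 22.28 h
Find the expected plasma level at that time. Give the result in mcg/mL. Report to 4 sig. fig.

0.4568 mcg/mL

Total dose = 6.44 × 111 = 714.8 mg
C₀ = Dose / Vd = 714.8 / 97.8 = 7.309 mg/L
k = ln2 / t½ = 0.693147 / 5.57 = 0.1244 h⁻¹
t / t½ = 22.28 / 5.57 = 4 half-lives
C = C₀ × (1/2)^4 = 7.309 × 0.06250 = 0.4568 mg/L
(0.4568 mg/L = 0.4568 mcg/mL)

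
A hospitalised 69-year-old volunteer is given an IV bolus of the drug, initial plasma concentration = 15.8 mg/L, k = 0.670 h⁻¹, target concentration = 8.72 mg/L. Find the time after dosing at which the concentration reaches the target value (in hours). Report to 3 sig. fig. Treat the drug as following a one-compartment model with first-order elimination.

0.887 h

t = ln(C₀ / C) / k = ln(15.80 / 8.72) / 0.6700
  = ln(1.812) / 0.6700 = 0.5944 / 0.6700 = 0.8872 h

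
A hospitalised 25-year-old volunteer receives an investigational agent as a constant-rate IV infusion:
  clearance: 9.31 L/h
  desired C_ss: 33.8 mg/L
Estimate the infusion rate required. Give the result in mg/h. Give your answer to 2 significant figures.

310 mg/h

At steady state, infusion rate R₀ = Css × CL = 33.8 × 9.310 = 314.7 mg/h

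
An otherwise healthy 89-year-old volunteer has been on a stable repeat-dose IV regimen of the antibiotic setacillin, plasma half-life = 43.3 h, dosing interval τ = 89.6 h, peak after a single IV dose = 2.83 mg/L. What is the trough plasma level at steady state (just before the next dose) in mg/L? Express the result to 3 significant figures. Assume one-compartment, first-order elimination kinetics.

k = ln2 / t½ = 0.693147 / 43.3 = 0.01601 h⁻¹
e^(−kτ) = e^(−0.01601 × 89.6) = 0.2382
Accumulation ratio R = 1 / (1 − e^(−kτ)) = 1 / (1 − 0.2382) = 1.313
Steady-state trough = C₀ × R × e^(−kτ) = 2.83 × 1.313 × 0.2382 = 0.8851 mg/L

0.885 mg/L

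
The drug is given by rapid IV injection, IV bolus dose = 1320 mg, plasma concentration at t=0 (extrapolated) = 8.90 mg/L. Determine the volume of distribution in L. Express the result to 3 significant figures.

148 L

Vd = Dose / C₀ = 1320 / 8.90 = 148.3 L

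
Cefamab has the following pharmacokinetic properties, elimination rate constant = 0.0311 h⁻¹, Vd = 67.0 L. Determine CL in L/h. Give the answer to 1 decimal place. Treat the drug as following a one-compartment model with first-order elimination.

CL = k × Vd = 0.0311 × 67.0 = 2.084 L/h

2.1 L/h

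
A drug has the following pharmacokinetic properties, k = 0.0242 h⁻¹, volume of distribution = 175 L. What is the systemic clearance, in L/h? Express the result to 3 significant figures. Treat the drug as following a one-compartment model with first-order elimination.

4.24 L/h

CL = k × Vd = 0.0242 × 175 = 4.235 L/h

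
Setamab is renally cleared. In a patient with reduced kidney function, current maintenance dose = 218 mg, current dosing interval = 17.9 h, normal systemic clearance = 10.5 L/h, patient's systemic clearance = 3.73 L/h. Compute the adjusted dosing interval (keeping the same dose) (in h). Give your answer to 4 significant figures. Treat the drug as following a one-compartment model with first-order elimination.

To keep the same average steady-state level, dosing rate must scale with clearance.
CL ratio = 3.73 / 10.5 = 0.3552
New interval (same dose) = 17.9 / 0.3552 = 50.39 h

50.39 h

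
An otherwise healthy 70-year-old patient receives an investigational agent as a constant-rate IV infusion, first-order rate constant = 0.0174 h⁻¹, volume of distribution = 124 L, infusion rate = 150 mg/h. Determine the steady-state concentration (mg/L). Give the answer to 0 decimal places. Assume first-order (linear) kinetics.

70 mg/L

CL = k × Vd = 0.01740 × 124 = 2.158 L/h
At steady state Css = R₀ / CL = 150 / 2.158 = 69.51 mg/L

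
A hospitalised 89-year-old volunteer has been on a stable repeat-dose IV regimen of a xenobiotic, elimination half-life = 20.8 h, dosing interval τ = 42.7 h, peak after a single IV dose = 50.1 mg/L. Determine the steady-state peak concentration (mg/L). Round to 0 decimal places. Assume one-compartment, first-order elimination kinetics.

66 mg/L

k = ln2 / t½ = 0.693147 / 20.8 = 0.03332 h⁻¹
e^(−kτ) = e^(−0.03332 × 42.7) = 0.2410
Accumulation ratio R = 1 / (1 − e^(−kτ)) = 1 / (1 − 0.2410) = 1.318
Steady-state peak = C₀ × R = 50.1 × 1.318 = 66.03 mg/L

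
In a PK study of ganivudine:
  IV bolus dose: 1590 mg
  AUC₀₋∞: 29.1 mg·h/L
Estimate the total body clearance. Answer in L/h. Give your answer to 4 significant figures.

54.64 L/h

CL = Dose / AUC = 1590 / 29.1 = 54.64 L/h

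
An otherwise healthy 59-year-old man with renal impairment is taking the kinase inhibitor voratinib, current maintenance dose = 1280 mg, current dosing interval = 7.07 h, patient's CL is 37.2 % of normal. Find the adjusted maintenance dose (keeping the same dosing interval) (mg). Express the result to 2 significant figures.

480 mg

To keep the same average steady-state level, dosing rate must scale with clearance.
CL ratio = 37.2 / 100 = 0.3720
New dose (same interval) = 1280 × 0.3720 = 476.2 mg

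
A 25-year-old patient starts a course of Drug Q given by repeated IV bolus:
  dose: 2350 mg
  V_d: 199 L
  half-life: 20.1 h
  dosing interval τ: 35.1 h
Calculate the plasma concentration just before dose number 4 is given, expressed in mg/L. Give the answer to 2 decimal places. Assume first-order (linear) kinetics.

4.88 mg/L

C₀ per dose = Dose / Vd = 2350 / 199 = 11.81 mg/L
k = ln2 / t½ = 0.693147 / 20.1 = 0.03448 h⁻¹
Fraction remaining after one interval: r = e^(−kτ) = e^(−0.03448 × 35.1) = 0.2981
Before dose 4, 3 doses have been given (aged 1τ, 2τ, 3τ).
C_trough = C₀ × (r + r² + … + r^3) = C₀ × r(1−r^3)/(1−r)
        = 11.81 × 0.2981 × (1 − 0.02649) / (1 − 0.2981) = 4.883 mg/L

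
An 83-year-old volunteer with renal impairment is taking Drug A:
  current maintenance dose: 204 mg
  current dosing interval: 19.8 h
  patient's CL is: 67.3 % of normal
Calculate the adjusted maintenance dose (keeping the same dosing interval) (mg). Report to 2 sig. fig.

To keep the same average steady-state level, dosing rate must scale with clearance.
CL ratio = 67.3 / 100 = 0.6730
New dose (same interval) = 204 × 0.6730 = 137.3 mg

140 mg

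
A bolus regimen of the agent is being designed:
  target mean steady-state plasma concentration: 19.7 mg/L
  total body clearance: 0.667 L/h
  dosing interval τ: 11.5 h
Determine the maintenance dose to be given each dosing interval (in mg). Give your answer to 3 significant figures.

151 mg

At steady state, Dose/τ = Css × CL.
Dose = Css × CL × τ = 19.7 × 0.6670 × 11.5 = 151.1 mg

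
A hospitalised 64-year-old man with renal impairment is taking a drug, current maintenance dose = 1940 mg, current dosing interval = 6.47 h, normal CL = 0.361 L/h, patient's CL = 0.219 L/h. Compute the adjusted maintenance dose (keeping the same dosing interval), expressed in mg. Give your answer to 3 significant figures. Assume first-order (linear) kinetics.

1180 mg

To keep the same average steady-state level, dosing rate must scale with clearance.
CL ratio = 0.219 / 0.361 = 0.6066
New dose (same interval) = 1940 × 0.6066 = 1177 mg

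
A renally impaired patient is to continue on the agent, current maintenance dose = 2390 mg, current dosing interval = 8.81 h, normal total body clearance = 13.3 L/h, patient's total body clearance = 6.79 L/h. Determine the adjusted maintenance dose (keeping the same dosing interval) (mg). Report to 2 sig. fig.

1200 mg

To keep the same average steady-state level, dosing rate must scale with clearance.
CL ratio = 6.79 / 13.3 = 0.5105
New dose (same interval) = 2390 × 0.5105 = 1220 mg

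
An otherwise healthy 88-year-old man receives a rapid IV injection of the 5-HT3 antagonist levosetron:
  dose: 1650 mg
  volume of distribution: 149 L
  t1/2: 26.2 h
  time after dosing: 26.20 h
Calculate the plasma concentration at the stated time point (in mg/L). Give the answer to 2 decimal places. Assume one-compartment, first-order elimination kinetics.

C₀ = Dose / Vd = 1650 / 149 = 11.07 mg/L
k = ln2 / t½ = 0.693147 / 26.2 = 0.02646 h⁻¹
t / t½ = 26.20 / 26.2 = 1 half-lives
C = C₀ × (1/2)^1 = 11.07 × 0.5000 = 5.535 mg/L

5.54 mg/L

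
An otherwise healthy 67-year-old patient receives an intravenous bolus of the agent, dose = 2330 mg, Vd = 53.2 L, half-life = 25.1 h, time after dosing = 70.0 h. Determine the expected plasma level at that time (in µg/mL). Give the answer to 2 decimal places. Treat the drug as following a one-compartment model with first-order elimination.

C₀ = Dose / Vd = 2330 / 53.2 = 43.80 mg/L
k = ln2 / t½ = 0.693147 / 25.1 = 0.02762 h⁻¹
C = C₀ · e^(−k·t) = 43.80 × e^(−0.02762 × 70.0)
  = 43.80 × 0.1447 = 6.338 mg/L
(6.338 mg/L = 6.338 µg/mL)

6.34 µg/mL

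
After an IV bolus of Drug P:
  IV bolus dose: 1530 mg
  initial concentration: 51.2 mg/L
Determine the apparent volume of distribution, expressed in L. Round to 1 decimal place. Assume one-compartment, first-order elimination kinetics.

29.9 L

Vd = Dose / C₀ = 1530 / 51.2 = 29.88 L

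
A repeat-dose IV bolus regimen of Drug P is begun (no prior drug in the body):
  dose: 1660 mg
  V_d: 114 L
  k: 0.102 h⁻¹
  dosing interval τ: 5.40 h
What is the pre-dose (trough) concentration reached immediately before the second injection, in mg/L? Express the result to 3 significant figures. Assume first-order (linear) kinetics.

8.39 mg/L

C₀ per dose = Dose / Vd = 1660 / 114 = 14.56 mg/L
Fraction remaining after one interval: r = e^(−kτ) = e^(−0.1020 × 5.40) = 0.5765
Before dose 2, 1 dose has been given (aged 1τ).
C_trough = C₀ × r = 14.56 × 0.5765 = 8.394 mg/L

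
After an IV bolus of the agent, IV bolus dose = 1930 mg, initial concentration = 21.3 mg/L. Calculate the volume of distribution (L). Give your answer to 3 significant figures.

90.6 L

Vd = Dose / C₀ = 1930 / 21.3 = 90.61 L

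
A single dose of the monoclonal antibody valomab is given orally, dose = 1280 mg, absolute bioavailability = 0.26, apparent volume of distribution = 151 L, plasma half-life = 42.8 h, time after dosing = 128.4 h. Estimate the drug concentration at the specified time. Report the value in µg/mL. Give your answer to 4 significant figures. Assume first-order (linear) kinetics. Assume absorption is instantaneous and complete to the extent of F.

Amount reaching circulation = F × Dose = 0.26 × 1280 = 332.8 mg
C₀ = F·Dose / Vd = 332.8 / 151 = 2.204 mg/L
k = ln2 / t½ = 0.693147 / 42.8 = 0.01620 h⁻¹
t / t½ = 128.4 / 42.8 = 3 half-lives
C = C₀ × (1/2)^3 = 2.204 × 0.1250 = 0.2755 mg/L
(0.2755 mg/L = 0.2755 µg/mL)

0.2755 µg/mL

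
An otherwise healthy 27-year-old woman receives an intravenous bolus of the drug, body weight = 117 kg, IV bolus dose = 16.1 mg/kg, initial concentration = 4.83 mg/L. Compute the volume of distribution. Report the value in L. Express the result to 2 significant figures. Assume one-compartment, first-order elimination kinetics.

390 L

Dose = 16.1 × 117 = 1884 mg
Vd = Dose / C₀ = 1884 / 4.83 = 390.1 L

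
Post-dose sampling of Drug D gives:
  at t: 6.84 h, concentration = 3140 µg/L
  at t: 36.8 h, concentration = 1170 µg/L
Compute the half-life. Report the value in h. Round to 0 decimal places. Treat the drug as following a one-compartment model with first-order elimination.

21 h

k = ln(C₁/C₂) / (t₂ − t₁) = ln(3140/1170) / (36.8 − 6.84)
  = 0.9872 / 29.96 = 0.03295 h⁻¹
t½ = ln2 / k = 0.693147 / 0.03295 = 21.04 h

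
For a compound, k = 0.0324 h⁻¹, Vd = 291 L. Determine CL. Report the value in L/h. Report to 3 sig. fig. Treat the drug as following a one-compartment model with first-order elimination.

9.43 L/h

CL = k × Vd = 0.0324 × 291 = 9.428 L/h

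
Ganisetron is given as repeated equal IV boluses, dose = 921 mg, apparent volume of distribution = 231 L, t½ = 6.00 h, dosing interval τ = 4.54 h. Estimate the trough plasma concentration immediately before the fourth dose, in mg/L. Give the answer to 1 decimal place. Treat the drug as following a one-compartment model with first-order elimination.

C₀ per dose = Dose / Vd = 921 / 231 = 3.987 mg/L
k = ln2 / t½ = 0.693147 / 6.00 = 0.1155 h⁻¹
Fraction remaining after one interval: r = e^(−kτ) = e^(−0.1155 × 4.54) = 0.5919
Before dose 4, 3 doses have been given (aged 1τ, 2τ, 3τ).
C_trough = C₀ × (r + r² + … + r^3) = C₀ × r(1−r^3)/(1−r)
        = 3.987 × 0.5919 × (1 − 0.2074) / (1 − 0.5919) = 4.583 mg/L

4.6 mg/L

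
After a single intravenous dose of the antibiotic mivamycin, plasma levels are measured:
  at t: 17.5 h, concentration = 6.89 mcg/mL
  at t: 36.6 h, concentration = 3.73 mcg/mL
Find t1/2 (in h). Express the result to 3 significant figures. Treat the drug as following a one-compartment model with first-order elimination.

21.6 h

k = ln(C₁/C₂) / (t₂ − t₁) = ln(6.89/3.73) / (36.6 − 17.5)
  = 0.6137 / 19.10 = 0.03213 h⁻¹
t½ = ln2 / k = 0.693147 / 0.03213 = 21.57 h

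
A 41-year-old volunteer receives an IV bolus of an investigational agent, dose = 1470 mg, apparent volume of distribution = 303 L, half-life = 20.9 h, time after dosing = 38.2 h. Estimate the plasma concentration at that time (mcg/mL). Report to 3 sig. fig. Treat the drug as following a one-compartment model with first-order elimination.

1.37 mcg/mL

C₀ = Dose / Vd = 1470 / 303 = 4.851 mg/L
k = ln2 / t½ = 0.693147 / 20.9 = 0.03316 h⁻¹
C = C₀ · e^(−k·t) = 4.851 × e^(−0.03316 × 38.2)
  = 4.851 × 0.2818 = 1.367 mg/L
(1.367 mg/L = 1.367 mcg/mL)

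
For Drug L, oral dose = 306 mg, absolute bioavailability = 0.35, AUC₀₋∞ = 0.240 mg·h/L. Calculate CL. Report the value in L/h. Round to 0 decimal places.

446 L/h

CL = F·Dose / AUC = 0.35 × 306 / 0.240 = 446.3 L/h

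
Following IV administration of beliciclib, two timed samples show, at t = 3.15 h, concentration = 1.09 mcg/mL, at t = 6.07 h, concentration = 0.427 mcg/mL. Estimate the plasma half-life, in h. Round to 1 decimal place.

k = ln(C₁/C₂) / (t₂ − t₁) = ln(1.09/0.427) / (6.07 − 3.15)
  = 0.9371 / 2.920 = 0.3209 h⁻¹
t½ = ln2 / k = 0.693147 / 0.3209 = 2.160 h

2.2 h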